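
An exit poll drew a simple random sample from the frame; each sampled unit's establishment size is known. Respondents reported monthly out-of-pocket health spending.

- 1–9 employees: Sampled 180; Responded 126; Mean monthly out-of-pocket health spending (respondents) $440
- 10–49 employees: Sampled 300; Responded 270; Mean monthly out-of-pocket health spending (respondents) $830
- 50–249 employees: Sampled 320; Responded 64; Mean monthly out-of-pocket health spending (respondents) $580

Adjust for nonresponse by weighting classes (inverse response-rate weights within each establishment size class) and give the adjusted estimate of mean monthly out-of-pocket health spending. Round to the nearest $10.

$640

Class response rates: 1–9 employees 126/180 = 70%, 10–49 employees 270/300 = 90%, 50–249 employees 64/320 = 20%.
Weighting each respondent by the inverse class response rate inflates each class back to its sampled size, so the class weight is n_sampled:
  1–9 employees: 180 × 440 = 79,200
  10–49 employees: 300 × 830 = 249,000
  50–249 employees: 320 × 580 = 185,600
Adjusted estimate = 513,800 / 800 = 642.25 → $640.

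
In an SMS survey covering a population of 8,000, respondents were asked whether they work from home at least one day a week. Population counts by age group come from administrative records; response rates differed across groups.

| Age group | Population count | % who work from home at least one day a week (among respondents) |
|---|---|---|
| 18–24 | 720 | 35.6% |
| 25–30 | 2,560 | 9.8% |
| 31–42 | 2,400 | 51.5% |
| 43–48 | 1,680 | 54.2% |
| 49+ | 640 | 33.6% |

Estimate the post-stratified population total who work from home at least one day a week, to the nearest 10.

2,870

Apply each group's respondent rate to its population count:
  18–24: 720 × 35.6% = 256.32
  25–30: 2,560 × 9.8% = 250.88
  31–42: 2,400 × 51.5% = 1236
  43–48: 1,680 × 54.2% = 910.56
  49+: 640 × 33.6% = 215.04
Estimated total = 2868.8 → 2,870.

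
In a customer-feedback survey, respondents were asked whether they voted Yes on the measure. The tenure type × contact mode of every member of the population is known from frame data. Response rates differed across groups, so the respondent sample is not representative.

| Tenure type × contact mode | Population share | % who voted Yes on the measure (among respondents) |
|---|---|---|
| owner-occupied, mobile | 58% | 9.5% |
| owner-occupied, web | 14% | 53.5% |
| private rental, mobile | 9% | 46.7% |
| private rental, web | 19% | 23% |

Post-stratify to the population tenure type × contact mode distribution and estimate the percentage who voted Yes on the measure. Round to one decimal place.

21.6%

Reweight to the known tenure type × contact mode distribution:
  owner-occupied, mobile: 0.58 × 9.5 = 5.51
  owner-occupied, web: 0.14 × 53.5 = 7.49
  private rental, mobile: 0.09 × 46.7 = 4.203
  private rental, web: 0.19 × 23 = 4.37
Post-stratified estimate = 21.573 → 21.6%.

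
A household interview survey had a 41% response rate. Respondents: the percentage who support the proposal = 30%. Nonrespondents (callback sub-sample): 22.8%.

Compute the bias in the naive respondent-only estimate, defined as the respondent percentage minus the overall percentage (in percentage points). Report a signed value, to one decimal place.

+4.2 percentage points

Nonresponse fraction = 1 − 0.41 = 0.59.
Bias = (nonresponse fraction) × (respondent percentage − nonrespondent percentage)
     = 0.59 × (30 − 22.8) = 0.59 × 7.2 = 4.248.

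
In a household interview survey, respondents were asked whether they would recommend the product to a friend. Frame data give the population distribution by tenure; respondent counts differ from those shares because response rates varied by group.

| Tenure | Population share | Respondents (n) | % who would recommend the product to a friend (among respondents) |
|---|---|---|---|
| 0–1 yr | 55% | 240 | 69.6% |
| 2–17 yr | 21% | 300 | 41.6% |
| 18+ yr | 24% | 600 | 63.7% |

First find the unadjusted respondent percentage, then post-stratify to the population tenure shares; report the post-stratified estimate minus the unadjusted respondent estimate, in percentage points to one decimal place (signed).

Without adjustment, the pooled respondent share is:
  (240/1140)×69.6 + (300/1140)×41.6 + (600/1140)×63.7 = 59.1263%
Reweighting by population tenure shares:
  0.55×69.6 + 0.21×41.6 + 0.24×63.7 = 62.304%
Difference = 62.304 − 59.1263 = 3.1777 pp.

+3.2 percentage points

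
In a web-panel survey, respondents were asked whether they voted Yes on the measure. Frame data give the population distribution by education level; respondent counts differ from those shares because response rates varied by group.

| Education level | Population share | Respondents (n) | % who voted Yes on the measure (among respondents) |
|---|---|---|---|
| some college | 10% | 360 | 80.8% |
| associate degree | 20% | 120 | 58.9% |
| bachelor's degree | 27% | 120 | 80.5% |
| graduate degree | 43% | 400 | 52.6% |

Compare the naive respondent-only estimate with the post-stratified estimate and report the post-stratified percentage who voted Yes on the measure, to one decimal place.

64.2%

Unadjusted (pooled respondent) estimate weights by respondent counts:
  (360/1000)×80.8 + (120/1000)×58.9 + (120/1000)×80.5 + (400/1000)×52.6 = 66.856%
Reweighting by population education level shares:
  0.1×80.8 + 0.2×58.9 + 0.27×80.5 + 0.43×52.6 = 64.213%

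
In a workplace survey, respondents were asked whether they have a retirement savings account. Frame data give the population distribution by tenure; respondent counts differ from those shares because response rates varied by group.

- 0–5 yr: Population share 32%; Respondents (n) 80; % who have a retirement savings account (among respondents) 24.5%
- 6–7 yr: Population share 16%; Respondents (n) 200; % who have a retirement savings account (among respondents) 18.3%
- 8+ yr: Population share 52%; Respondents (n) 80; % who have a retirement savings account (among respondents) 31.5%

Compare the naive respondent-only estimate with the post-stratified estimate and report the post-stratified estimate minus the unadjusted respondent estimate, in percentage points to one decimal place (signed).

+4.5 percentage points

Unadjusted (pooled respondent) estimate weights by respondent counts:
  (80/360)×24.5 + (200/360)×18.3 + (80/360)×31.5 = 22.6111%
Reweighting by population tenure shares:
  0.32×24.5 + 0.16×18.3 + 0.52×31.5 = 27.148%
Difference = 27.148 − 22.6111 = 4.5369 pp.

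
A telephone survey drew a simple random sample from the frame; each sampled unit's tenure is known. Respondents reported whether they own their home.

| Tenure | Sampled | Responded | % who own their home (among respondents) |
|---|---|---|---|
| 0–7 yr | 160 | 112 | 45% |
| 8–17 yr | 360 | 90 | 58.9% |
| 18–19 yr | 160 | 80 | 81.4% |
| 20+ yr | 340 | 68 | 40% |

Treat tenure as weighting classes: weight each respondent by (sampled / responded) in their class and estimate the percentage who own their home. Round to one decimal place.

Response rates by class: 0–7 yr 112/160 = 70%, 8–17 yr 90/360 = 25%, 18–19 yr 80/160 = 50%, 20+ yr 68/340 = 20%.
With weight = n_sampled/n_responded per class, the weighted class total is n_sampled:
  0–7 yr: 160 × 45 = 7200
  8–17 yr: 360 × 58.9 = 21,204
  18–19 yr: 160 × 81.4 = 13,024
  20+ yr: 340 × 40 = 13,600
Adjusted estimate = 55,028 / 1,020 = 53.949 → 53.9%.

53.9%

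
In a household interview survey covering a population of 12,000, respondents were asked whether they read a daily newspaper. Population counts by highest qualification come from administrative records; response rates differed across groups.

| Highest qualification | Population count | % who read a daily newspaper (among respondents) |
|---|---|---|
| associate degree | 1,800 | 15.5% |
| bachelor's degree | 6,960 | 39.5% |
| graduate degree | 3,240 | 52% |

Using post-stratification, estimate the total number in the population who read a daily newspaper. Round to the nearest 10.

4,710

Estimated count per cell = population count × respondent percentage:
  associate degree: 1,800 × 15.5% = 279
  bachelor's degree: 6,960 × 39.5% = 2749.2
  graduate degree: 3,240 × 52% = 1684.8
Estimated total = 4713 → 4,710.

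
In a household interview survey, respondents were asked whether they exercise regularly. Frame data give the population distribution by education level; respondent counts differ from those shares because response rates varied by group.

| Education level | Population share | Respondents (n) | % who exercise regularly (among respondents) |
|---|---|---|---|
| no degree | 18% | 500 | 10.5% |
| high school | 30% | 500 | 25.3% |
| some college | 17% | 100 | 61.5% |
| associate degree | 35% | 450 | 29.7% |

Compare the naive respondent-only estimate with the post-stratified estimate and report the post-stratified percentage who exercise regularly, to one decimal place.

30.3%

Unadjusted (pooled respondent) estimate weights by respondent counts:
  (500/1550)×10.5 + (500/1550)×25.3 + (100/1550)×61.5 + (450/1550)×29.7 = 24.1387%
Reweighting by population education level shares:
  0.18×10.5 + 0.3×25.3 + 0.17×61.5 + 0.35×29.7 = 30.33%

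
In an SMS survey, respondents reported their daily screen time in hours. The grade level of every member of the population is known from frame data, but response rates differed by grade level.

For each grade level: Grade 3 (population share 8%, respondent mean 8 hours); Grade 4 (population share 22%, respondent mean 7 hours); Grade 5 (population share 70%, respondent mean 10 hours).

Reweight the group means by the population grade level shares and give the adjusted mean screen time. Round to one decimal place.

Post-stratification weights by population share, not respondent share:
  Grade 3: 0.08 × 8 = 0.64
  Grade 4: 0.22 × 7 = 1.54
  Grade 5: 0.7 × 10 = 7
Post-stratified estimate = 9.18 → 9.2.

9.2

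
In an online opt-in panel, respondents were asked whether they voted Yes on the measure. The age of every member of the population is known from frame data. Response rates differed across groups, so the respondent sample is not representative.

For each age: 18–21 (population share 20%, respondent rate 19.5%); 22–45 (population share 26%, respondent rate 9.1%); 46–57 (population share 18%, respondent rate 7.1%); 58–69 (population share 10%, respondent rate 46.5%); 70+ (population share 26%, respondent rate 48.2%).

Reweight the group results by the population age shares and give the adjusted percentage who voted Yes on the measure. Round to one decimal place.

Post-stratification weights by population share, not respondent share:
  18–21: 0.2 × 19.5 = 3.9
  22–45: 0.26 × 9.1 = 2.366
  46–57: 0.18 × 7.1 = 1.278
  58–69: 0.1 × 46.5 = 4.65
  70+: 0.26 × 48.2 = 12.532
Post-stratified estimate = 24.726 → 24.7%.

24.7%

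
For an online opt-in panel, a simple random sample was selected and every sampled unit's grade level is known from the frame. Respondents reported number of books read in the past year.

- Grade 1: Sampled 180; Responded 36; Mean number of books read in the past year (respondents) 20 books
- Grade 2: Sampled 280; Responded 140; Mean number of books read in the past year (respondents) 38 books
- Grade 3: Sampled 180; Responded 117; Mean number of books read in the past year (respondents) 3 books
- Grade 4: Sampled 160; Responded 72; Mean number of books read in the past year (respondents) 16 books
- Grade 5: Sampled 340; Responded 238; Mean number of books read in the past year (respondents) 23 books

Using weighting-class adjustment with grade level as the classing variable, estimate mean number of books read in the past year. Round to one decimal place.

22.1

Response rates by class: Grade 1 36/180 = 20%, Grade 2 140/280 = 50%, Grade 3 117/180 = 65%, Grade 4 72/160 = 45%, Grade 5 238/340 = 70%.
With weight = n_sampled/n_responded per class, the weighted class total is n_sampled:
  Grade 1: 180 × 20 = 3600
  Grade 2: 280 × 38 = 10,640
  Grade 3: 180 × 3 = 540
  Grade 4: 160 × 16 = 2560
  Grade 5: 340 × 23 = 7820
Adjusted estimate = 25,160 / 1,140 = 22.0702 → 22.1.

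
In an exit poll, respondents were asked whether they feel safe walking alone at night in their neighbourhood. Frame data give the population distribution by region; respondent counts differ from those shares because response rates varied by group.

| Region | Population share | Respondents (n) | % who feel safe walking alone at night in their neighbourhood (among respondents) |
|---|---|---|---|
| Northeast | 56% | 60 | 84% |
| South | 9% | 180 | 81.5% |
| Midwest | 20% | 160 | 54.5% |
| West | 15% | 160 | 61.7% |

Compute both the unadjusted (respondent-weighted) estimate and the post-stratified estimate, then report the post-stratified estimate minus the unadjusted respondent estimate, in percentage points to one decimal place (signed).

Without adjustment, the pooled respondent share is:
  (60/560)×84 + (180/560)×81.5 + (160/560)×54.5 + (160/560)×61.7 = 68.3964%
Post-stratified estimate weights by population shares:
  0.56×84 + 0.09×81.5 + 0.2×54.5 + 0.15×61.7 = 74.53%
Difference = 74.53 − 68.3964 = 6.1336 pp.

+6.1 percentage points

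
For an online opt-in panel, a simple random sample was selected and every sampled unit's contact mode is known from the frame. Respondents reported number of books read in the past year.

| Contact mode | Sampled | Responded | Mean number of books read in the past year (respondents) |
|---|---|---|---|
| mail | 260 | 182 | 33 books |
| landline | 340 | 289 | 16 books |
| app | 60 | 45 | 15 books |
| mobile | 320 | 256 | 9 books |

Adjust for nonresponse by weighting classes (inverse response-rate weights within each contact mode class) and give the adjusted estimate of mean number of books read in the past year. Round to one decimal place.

Response rates by class: mail 182/260 = 70%, landline 289/340 = 85%, app 45/60 = 75%, mobile 256/320 = 80%.
Weighting each respondent by the inverse class response rate inflates each class back to its sampled size, so the class weight is n_sampled:
  mail: 260 × 33 = 8580
  landline: 340 × 16 = 5440
  app: 60 × 15 = 900
  mobile: 320 × 9 = 2880
Adjusted estimate = 17,800 / 980 = 18.1633 → 18.2.

18.2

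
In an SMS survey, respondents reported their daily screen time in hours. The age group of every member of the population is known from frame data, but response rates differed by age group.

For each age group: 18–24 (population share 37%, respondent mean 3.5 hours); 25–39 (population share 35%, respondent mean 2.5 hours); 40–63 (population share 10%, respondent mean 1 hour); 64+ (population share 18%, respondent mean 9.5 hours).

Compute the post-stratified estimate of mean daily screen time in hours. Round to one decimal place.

4.0

Each cell contributes population-share × respondent value:
  18–24: 0.37 × 3.5 = 1.295
  25–39: 0.35 × 2.5 = 0.875
  40–63: 0.1 × 1 = 0.1
  64+: 0.18 × 9.5 = 1.71
Post-stratified estimate = 3.98 → 4.0.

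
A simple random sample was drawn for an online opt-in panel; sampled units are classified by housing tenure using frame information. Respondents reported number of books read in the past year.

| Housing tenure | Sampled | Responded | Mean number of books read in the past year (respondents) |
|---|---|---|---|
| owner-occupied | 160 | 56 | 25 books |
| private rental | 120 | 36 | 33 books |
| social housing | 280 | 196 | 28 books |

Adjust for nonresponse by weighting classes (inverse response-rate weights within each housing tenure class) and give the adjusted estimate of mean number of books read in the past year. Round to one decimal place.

28.2

Response rates by class: owner-occupied 56/160 = 35%, private rental 36/120 = 30%, social housing 196/280 = 70%.
Inverse-response-rate weighting restores each class to its sampled count, so class totals weight by n_sampled:
  owner-occupied: 160 × 25 = 4000
  private rental: 120 × 33 = 3960
  social housing: 280 × 28 = 7840
Adjusted estimate = 15,800 / 560 = 28.2143 → 28.2.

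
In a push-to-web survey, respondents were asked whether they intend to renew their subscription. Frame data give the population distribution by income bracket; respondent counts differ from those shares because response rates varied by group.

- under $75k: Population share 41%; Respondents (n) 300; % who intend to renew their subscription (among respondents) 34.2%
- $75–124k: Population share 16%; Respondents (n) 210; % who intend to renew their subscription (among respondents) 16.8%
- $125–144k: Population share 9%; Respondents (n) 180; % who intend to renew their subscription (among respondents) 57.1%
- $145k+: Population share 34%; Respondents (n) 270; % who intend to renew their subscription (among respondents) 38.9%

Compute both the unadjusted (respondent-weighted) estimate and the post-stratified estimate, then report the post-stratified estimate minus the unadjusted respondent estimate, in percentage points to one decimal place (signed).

-0.9 percentage points

Unadjusted (pooled respondent) estimate weights by respondent counts:
  (300/960)×34.2 + (210/960)×16.8 + (180/960)×57.1 + (270/960)×38.9 = 36.0094%
Post-stratifying to population shares instead:
  0.41×34.2 + 0.16×16.8 + 0.09×57.1 + 0.34×38.9 = 35.075%
Difference = 35.075 − 36.0094 = -0.9344 pp.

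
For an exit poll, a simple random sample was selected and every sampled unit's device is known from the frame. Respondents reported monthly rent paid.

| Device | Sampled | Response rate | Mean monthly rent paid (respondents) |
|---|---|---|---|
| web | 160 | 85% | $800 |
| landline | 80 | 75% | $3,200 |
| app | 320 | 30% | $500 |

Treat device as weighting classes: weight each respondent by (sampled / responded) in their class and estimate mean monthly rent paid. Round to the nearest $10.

Inverse-response-rate weighting restores each class to its sampled count, so class totals weight by n_sampled:
  web: 160 × 800 = 128,000
  landline: 80 × 3200 = 256,000
  app: 320 × 500 = 160,000
Adjusted estimate = 544,000 / 560 = 971.429 → $970.

$970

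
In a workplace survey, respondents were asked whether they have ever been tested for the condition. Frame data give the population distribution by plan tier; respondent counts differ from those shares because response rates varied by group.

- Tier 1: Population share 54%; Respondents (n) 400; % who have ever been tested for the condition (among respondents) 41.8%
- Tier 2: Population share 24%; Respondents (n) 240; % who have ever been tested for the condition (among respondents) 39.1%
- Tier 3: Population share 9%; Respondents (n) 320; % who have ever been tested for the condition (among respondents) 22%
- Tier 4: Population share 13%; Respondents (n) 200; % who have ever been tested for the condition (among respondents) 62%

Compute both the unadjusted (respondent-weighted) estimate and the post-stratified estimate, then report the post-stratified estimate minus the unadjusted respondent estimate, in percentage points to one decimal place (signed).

+2.7 percentage points

Naive respondent-only estimate (weights = respondent counts):
  (400/1160)×41.8 + (240/1160)×39.1 + (320/1160)×22 + (200/1160)×62 = 39.2621%
Post-stratified estimate weights by population shares:
  0.54×41.8 + 0.24×39.1 + 0.09×22 + 0.13×62 = 41.996%
Difference = 41.996 − 39.2621 = 2.7339 pp.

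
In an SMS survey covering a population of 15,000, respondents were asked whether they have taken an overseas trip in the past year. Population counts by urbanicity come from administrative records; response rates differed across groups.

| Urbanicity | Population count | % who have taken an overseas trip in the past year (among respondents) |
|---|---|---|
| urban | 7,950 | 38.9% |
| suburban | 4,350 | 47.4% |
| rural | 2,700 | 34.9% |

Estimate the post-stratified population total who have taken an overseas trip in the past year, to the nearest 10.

6,100

Estimated count per cell = population count × respondent percentage:
  urban: 7,950 × 38.9% = 3092.55
  suburban: 4,350 × 47.4% = 2061.9
  rural: 2,700 × 34.9% = 942.3
Estimated total = 6096.75 → 6,100.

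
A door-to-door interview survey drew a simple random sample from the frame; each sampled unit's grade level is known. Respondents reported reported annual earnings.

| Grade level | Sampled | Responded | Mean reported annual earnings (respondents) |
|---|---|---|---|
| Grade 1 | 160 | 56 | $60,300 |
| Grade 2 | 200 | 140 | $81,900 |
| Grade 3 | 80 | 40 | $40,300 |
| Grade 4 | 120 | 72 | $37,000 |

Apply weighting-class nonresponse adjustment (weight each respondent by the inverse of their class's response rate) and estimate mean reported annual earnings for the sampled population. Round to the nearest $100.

Response rates by class: Grade 1 56/160 = 35%, Grade 2 140/200 = 70%, Grade 3 40/80 = 50%, Grade 4 72/120 = 60%.
Each respondent's weight = sampled/responded in their class; summing within a class gives n_sampled, so:
  Grade 1: 160 × 60,300 = 9,648,000
  Grade 2: 200 × 81,900 = 16,380,000
  Grade 3: 80 × 40,300 = 3,224,000
  Grade 4: 120 × 37,000 = 4,440,000
Adjusted estimate = 33,692,000 / 560 = 60164.3 → $60,200.

$60,200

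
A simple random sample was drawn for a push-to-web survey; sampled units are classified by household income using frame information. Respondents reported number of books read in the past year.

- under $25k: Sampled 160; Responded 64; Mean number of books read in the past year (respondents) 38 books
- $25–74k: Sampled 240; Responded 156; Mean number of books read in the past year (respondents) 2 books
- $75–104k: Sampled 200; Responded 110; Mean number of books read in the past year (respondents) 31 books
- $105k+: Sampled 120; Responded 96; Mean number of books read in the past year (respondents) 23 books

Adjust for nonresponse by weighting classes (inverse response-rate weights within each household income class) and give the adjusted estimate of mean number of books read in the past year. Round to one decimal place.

Response rates by class: under $25k 64/160 = 40%, $25–74k 156/240 = 65%, $75–104k 110/200 = 55%, $105k+ 96/120 = 80%.
Each respondent's weight = sampled/responded in their class; summing within a class gives n_sampled, so:
  under $25k: 160 × 38 = 6080
  $25–74k: 240 × 2 = 480
  $75–104k: 200 × 31 = 6200
  $105k+: 120 × 23 = 2760
Adjusted estimate = 15,520 / 720 = 21.5556 → 21.6.

21.6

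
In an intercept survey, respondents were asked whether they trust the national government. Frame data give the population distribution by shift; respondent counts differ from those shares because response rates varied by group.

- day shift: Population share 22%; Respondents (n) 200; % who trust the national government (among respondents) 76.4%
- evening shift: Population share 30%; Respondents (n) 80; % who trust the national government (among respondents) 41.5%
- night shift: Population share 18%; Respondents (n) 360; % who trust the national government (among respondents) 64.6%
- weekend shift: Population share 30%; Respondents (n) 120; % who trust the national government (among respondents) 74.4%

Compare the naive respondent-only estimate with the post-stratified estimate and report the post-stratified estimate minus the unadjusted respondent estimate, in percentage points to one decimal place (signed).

-3.6 percentage points

Unadjusted (pooled respondent) estimate weights by respondent counts:
  (200/760)×76.4 + (80/760)×41.5 + (360/760)×64.6 + (120/760)×74.4 = 66.8211%
Reweighting by population shift shares:
  0.22×76.4 + 0.3×41.5 + 0.18×64.6 + 0.3×74.4 = 63.206%
Difference = 63.206 − 66.8211 = -3.6151 pp.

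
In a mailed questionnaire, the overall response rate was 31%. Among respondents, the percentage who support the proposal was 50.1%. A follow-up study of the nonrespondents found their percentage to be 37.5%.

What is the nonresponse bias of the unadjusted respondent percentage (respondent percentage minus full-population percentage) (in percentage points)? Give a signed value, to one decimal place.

+8.7 percentage points

Nonresponse fraction = 1 − 0.31 = 0.69.
Bias = (nonresponse fraction) × (respondent percentage − nonrespondent percentage)
     = 0.69 × (50.1 − 37.5) = 0.69 × 12.6 = 8.694.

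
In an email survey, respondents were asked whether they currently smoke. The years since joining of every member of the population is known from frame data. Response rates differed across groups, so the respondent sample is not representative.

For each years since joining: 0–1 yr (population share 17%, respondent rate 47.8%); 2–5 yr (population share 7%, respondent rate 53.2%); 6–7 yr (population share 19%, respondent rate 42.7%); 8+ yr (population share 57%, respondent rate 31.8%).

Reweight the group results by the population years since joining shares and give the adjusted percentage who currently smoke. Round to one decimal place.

Weight each group's respondent value by its population share:
  0–1 yr: 0.17 × 47.8 = 8.126
  2–5 yr: 0.07 × 53.2 = 3.724
  6–7 yr: 0.19 × 42.7 = 8.113
  8+ yr: 0.57 × 31.8 = 18.126
Post-stratified estimate = 38.089 → 38.1%.

38.1%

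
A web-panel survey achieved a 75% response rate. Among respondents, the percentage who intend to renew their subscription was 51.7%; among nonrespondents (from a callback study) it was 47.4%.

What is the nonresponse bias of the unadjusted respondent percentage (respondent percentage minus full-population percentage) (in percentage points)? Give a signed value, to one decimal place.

Nonresponse fraction = 1 − 0.75 = 0.25.
Bias = (nonresponse fraction) × (respondent percentage − nonrespondent percentage)
     = 0.25 × (51.7 − 47.4) = 0.25 × 4.3 = 1.075.

+1.1 percentage points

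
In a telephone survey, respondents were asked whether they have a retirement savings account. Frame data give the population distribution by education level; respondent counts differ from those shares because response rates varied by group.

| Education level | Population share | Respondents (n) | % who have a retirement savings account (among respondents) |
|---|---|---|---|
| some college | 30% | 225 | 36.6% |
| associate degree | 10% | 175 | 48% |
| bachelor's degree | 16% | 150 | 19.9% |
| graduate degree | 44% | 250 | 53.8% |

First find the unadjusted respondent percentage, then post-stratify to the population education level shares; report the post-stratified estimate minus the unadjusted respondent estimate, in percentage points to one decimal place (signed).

+1.3 percentage points

Without adjustment, the pooled respondent share is:
  (225/800)×36.6 + (175/800)×48 + (150/800)×19.9 + (250/800)×53.8 = 41.3375%
Reweighting by population education level shares:
  0.3×36.6 + 0.1×48 + 0.16×19.9 + 0.44×53.8 = 42.636%
Difference = 42.636 − 41.3375 = 1.2985 pp.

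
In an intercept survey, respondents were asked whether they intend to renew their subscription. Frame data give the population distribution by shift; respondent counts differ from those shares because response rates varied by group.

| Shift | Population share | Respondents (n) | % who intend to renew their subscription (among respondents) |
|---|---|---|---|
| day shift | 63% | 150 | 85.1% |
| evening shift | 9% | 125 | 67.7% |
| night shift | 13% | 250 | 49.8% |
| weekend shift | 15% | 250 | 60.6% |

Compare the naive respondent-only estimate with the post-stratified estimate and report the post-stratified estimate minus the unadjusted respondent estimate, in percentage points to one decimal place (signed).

+12.3 percentage points

Without adjustment, the pooled respondent share is:
  (150/775)×85.1 + (125/775)×67.7 + (250/775)×49.8 + (250/775)×60.6 = 63.0032%
Post-stratifying to population shares instead:
  0.63×85.1 + 0.09×67.7 + 0.13×49.8 + 0.15×60.6 = 75.27%
Difference = 75.27 − 63.0032 = 12.2668 pp.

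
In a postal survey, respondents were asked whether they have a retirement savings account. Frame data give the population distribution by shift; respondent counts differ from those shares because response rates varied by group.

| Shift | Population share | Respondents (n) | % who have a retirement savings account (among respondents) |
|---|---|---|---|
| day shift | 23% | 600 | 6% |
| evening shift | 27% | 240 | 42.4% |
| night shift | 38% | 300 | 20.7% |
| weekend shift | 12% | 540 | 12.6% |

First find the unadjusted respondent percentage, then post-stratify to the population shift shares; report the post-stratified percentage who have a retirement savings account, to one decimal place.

Unadjusted (pooled respondent) estimate weights by respondent counts:
  (600/1680)×6 + (240/1680)×42.4 + (300/1680)×20.7 + (540/1680)×12.6 = 15.9464%
Post-stratifying to population shares instead:
  0.23×6 + 0.27×42.4 + 0.38×20.7 + 0.12×12.6 = 22.206%

22.2%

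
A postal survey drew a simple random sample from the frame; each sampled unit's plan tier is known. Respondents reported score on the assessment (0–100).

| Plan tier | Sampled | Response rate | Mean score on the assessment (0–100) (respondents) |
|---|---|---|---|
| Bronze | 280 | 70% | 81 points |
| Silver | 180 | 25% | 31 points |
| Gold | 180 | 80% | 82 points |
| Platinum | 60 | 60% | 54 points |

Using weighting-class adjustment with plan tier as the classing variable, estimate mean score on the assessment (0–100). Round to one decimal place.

Weighting each respondent by the inverse class response rate inflates each class back to its sampled size, so the class weight is n_sampled:
  Bronze: 280 × 81 = 22,680
  Silver: 180 × 31 = 5580
  Gold: 180 × 82 = 14,760
  Platinum: 60 × 54 = 3240
Adjusted estimate = 46,260 / 700 = 66.0857 → 66.1.

66.1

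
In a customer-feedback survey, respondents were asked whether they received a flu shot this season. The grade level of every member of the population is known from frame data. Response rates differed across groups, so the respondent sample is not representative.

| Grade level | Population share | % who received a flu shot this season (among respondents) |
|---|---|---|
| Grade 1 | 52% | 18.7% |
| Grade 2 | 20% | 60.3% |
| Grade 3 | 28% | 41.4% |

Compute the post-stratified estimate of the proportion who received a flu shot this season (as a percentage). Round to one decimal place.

Post-stratification weights by population share, not respondent share:
  Grade 1: 0.52 × 18.7 = 9.724
  Grade 2: 0.2 × 60.3 = 12.06
  Grade 3: 0.28 × 41.4 = 11.592
Post-stratified estimate = 33.376 → 33.4%.

33.4%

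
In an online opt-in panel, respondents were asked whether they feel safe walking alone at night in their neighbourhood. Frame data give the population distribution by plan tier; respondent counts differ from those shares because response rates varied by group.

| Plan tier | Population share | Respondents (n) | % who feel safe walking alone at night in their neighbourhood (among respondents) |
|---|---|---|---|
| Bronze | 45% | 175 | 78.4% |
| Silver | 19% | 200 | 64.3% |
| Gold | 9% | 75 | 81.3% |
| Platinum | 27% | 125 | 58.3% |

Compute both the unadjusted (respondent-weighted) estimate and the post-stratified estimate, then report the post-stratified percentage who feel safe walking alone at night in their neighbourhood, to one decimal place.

70.6%

Without adjustment, the pooled respondent share is:
  (175/575)×78.4 + (200/575)×64.3 + (75/575)×81.3 + (125/575)×58.3 = 69.5043%
Reweighting by population plan tier shares:
  0.45×78.4 + 0.19×64.3 + 0.09×81.3 + 0.27×58.3 = 70.555%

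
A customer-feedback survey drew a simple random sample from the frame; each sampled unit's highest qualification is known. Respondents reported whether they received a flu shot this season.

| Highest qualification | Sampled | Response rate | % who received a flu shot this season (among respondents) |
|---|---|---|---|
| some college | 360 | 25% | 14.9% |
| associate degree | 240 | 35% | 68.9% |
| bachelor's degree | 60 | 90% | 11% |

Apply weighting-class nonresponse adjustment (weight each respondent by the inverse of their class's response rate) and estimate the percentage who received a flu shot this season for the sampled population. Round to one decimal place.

Weighting each respondent by the inverse class response rate inflates each class back to its sampled size, so the class weight is n_sampled:
  some college: 360 × 14.9 = 5364
  associate degree: 240 × 68.9 = 16,536
  bachelor's degree: 60 × 11 = 660
Adjusted estimate = 22,560 / 660 = 34.1818 → 34.2%.

34.2%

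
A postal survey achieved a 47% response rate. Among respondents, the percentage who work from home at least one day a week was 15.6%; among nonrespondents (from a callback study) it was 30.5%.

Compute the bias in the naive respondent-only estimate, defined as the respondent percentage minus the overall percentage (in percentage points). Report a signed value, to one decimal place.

Nonresponse fraction = 1 − 0.47 = 0.53.
Bias = (nonresponse fraction) × (respondent percentage − nonrespondent percentage)
     = 0.53 × (15.6 − 30.5) = 0.53 × -14.9 = -7.897.

-7.9 percentage points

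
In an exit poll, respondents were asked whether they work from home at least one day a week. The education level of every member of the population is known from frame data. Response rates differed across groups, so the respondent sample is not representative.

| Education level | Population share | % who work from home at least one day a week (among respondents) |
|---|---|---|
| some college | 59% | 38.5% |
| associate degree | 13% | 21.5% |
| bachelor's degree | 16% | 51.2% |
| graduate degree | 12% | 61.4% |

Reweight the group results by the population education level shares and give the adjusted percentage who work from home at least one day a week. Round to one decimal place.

Weight each group's respondent value by its population share:
  some college: 0.59 × 38.5 = 22.715
  associate degree: 0.13 × 21.5 = 2.795
  bachelor's degree: 0.16 × 51.2 = 8.192
  graduate degree: 0.12 × 61.4 = 7.368
Post-stratified estimate = 41.07 → 41.1%.

41.1%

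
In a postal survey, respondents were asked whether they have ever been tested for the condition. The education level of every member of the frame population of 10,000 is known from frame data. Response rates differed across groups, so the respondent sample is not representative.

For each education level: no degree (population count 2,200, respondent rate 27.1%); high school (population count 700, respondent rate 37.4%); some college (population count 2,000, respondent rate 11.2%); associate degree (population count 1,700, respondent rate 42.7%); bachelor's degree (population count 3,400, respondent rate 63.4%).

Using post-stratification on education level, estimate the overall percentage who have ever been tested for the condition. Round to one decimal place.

Weight each group's respondent value by its population share:
  no degree: (2,200/10,000) × 27.1 = 5.962
  high school: (700/10,000) × 37.4 = 2.618
  some college: (2,000/10,000) × 11.2 = 2.24
  associate degree: (1,700/10,000) × 42.7 = 7.259
  bachelor's degree: (3,400/10,000) × 63.4 = 21.556
Post-stratified estimate = 39.635 → 39.6%.

39.6%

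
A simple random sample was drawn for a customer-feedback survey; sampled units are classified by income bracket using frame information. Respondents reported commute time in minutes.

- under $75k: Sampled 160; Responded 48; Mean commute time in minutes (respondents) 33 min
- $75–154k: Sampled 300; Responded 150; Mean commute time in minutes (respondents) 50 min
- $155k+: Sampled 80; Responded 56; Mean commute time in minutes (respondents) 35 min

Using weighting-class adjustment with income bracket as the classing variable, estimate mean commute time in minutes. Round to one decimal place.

Class response rates: under $75k 48/160 = 30%, $75–154k 150/300 = 50%, $155k+ 56/80 = 70%.
With weight = n_sampled/n_responded per class, the weighted class total is n_sampled:
  under $75k: 160 × 33 = 5280
  $75–154k: 300 × 50 = 15,000
  $155k+: 80 × 35 = 2800
Adjusted estimate = 23,080 / 540 = 42.7407 → 42.7.

42.7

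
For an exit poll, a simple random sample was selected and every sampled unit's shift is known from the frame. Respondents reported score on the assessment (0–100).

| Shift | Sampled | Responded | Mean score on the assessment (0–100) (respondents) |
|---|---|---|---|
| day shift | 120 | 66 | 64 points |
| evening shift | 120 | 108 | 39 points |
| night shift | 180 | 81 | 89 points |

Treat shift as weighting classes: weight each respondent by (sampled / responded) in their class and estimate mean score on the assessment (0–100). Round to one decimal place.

Response rates by class: day shift 66/120 = 55%, evening shift 108/120 = 90%, night shift 81/180 = 45%.
With weight = n_sampled/n_responded per class, the weighted class total is n_sampled:
  day shift: 120 × 64 = 7680
  evening shift: 120 × 39 = 4680
  night shift: 180 × 89 = 16,020
Adjusted estimate = 28,380 / 420 = 67.5714 → 67.6.

67.6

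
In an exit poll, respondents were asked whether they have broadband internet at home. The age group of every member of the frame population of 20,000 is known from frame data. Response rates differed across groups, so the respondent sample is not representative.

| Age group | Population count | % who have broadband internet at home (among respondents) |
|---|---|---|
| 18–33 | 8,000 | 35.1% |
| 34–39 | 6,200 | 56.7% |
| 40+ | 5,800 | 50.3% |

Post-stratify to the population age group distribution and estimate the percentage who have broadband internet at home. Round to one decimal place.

46.2%

Post-stratification weights by population share, not respondent share:
  18–33: (8,000/20,000) × 35.1 = 14.04
  34–39: (6,200/20,000) × 56.7 = 17.577
  40+: (5,800/20,000) × 50.3 = 14.587
Post-stratified estimate = 46.204 → 46.2%.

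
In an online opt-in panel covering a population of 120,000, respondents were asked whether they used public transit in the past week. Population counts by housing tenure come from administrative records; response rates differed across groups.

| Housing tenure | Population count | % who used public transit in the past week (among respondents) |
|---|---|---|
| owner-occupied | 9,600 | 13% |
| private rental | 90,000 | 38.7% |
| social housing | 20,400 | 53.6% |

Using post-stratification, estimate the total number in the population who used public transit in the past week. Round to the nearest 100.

47,000

Estimated count per cell = population count × respondent percentage:
  owner-occupied: 9,600 × 13% = 1248
  private rental: 90,000 × 38.7% = 34,830
  social housing: 20,400 × 53.6% = 10934.4
Estimated total = 47012.4 → 47,000.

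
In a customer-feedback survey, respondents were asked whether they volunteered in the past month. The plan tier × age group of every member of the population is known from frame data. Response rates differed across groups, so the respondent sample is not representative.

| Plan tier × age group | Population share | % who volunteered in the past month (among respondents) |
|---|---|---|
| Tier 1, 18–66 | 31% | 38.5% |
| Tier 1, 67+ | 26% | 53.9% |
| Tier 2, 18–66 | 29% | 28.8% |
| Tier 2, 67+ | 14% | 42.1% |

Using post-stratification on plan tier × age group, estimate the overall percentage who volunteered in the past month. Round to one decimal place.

40.2%

Weight each group's respondent value by its population share:
  Tier 1, 18–66: 0.31 × 38.5 = 11.935
  Tier 1, 67+: 0.26 × 53.9 = 14.014
  Tier 2, 18–66: 0.29 × 28.8 = 8.352
  Tier 2, 67+: 0.14 × 42.1 = 5.894
Post-stratified estimate = 40.195 → 40.2%.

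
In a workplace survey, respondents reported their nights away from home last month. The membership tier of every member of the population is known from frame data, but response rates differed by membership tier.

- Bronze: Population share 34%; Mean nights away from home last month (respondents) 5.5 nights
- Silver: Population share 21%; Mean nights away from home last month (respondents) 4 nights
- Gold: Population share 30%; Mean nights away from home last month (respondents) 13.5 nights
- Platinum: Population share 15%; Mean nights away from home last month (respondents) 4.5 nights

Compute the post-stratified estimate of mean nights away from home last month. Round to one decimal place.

7.4

Reweight to the known membership tier distribution:
  Bronze: 0.34 × 5.5 = 1.87
  Silver: 0.21 × 4 = 0.84
  Gold: 0.3 × 13.5 = 4.05
  Platinum: 0.15 × 4.5 = 0.675
Post-stratified estimate = 7.435 → 7.4.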